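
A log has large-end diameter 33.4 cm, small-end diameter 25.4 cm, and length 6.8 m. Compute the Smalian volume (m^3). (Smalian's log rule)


Smalian: V = (A1 + A2)/2 * L,  A = pi*(D/200)^2
A1 = pi*(33.4/200)^2 = 0.087616 m^2
A2 = pi*(25.4/200)^2 = 0.050671 m^2
V = (0.087616+0.050671)/2*6.8 = 0.4702 m^3

0.4702


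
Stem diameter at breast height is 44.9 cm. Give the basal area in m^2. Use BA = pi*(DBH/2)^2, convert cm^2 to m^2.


Formula: BA = pi * (DBH/2)^2 / 10000  (cm^2 to m^2)
Radius = DBH/2 = 44.9/2 = 22.45 cm
BA = pi * 22.45^2 / 10000
   = 1583.3706 cm^2 / 10000
   = 0.1583 m^2

0.1583


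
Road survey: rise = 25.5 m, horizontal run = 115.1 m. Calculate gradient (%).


Formula: Gradient = rise / run * 100
Gradient = 25.5 / 115.1 * 100 = 22.2%

22.2


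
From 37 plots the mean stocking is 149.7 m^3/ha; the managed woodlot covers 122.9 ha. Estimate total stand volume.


Formula: Total Volume = Mean Volume per ha * Total Area
Total Volume = 149.7 m^3/ha * 122.9 ha
Total Volume = 18398 m^3

18398


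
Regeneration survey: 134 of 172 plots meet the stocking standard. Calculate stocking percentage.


Formula: Stocking % = stocked plots / total plots * 100
Stocking = 134 / 172 * 100
Stocking = 0.7791 * 100 = 77.9%

77.9


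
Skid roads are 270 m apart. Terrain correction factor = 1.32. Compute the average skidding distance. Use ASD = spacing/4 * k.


Formula: ASD = (spacing / 4) * correction
Uncorrected distance = spacing / 4 = 270 / 4 = 67.5 m
ASD = 67.5 * 1.32 = 89 m

89


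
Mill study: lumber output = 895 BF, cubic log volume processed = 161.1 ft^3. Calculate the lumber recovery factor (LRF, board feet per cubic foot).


Formula: LRF = Lumber Output (BF) / Log Input (ft^3)
LRF = 895 BF / 161.1 ft^3
LRF = 5.56 BF/ft^3

5.56


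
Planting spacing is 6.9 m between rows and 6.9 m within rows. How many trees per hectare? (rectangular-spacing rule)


Formula: TPH = 10000 m^2/ha / (spacing_x * spacing_y)
Area per tree = 6.9 m * 6.9 m = 47.61 m^2
TPH = 10000 / 47.61 = 210 trees/ha

210


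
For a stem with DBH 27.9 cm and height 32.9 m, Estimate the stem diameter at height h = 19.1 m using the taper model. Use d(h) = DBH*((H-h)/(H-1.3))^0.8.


Taper: d(h) = DBH * ((H - h) / (H - 1.3))^0.8
Numerator = H - h = 32.9 - 19.1 = 13.8 m
Denominator = H - 1.3 = 32.9 - 1.3 = 31.6 m
Ratio = 13.8 / 31.6 = 0.43671
d = 27.9 * 0.43671^0.8 = 14.4 cm

14.4


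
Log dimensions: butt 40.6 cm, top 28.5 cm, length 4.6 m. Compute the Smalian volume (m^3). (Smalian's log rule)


Smalian: V = (A1 + A2)/2 * L,  A = pi*(D/200)^2
A1 = pi*(40.6/200)^2 = 0.129462 m^2
A2 = pi*(28.5/200)^2 = 0.063794 m^2
V = (0.129462+0.063794)/2*4.6 = 0.4445 m^3

0.4445


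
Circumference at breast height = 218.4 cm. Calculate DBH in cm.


Formula: DBH = C / pi
DBH = 218.4 / pi
pi = 3.14159...
DBH = 69.5 cm

69.5


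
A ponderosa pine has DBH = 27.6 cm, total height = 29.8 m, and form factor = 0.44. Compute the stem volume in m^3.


Formula: V = pi * (DBH/200)^2 * H * ff
Radius = DBH/200 = 27.6/200 = 0.138 m
Radius^2 = 0.138^2 = 0.019044 m^2
V = pi * 0.019044 * 29.8 * 0.44
V = 0.784 m^3

0.784


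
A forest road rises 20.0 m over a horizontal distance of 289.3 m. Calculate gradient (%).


Formula: Gradient = rise / run * 100
Gradient = 20.0 / 289.3 * 100 = 6.9%

6.9


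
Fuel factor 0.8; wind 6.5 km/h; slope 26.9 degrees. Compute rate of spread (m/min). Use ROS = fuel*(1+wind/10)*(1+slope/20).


Formula: ROS = fuel * (1 + wind/10) * (1 + slope/20)
Wind factor = 1 + 6.5/10 = 1.65
Slope factor = 1 + 26.9/20 = 2.345
ROS = 0.8 * 1.65 * 2.345 = 3.1 m/min

3.1


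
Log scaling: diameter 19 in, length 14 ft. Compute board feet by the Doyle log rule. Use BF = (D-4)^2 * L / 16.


Doyle: BF = (D - 4)^2 * L / 16
Adjusted diameter = 19 - 4 = 15 in
(D-4)^2 = 15^2 = 225
BF = 225 * 14 / 16 = 197 BF

197


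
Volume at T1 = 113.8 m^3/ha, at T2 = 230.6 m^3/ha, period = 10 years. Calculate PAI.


Formula: PAI = (V_T2 - V_T1) / (T2 - T1)
Volume increment = 230.6 - 113.8 = 116.8 m^3/ha
PAI = 116.8 / 10 = 11.68 m^3/ha/year

11.68


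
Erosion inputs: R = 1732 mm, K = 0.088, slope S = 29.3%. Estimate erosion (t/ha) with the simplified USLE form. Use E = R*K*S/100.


Formula: E = R * K * S / 100  (simplified USLE)
R * K = 1732 * 0.088 = 152.416
E = 152.416 * 29.3 / 100 = 44.66 t/ha

44.66


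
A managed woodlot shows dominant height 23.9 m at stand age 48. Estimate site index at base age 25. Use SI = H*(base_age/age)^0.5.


Formula: SI = H_dom * (base_age / age)^0.5
Age ratio = 25 / 48 = 0.52083
sqrt(age_ratio) = 0.72169
SI = 23.9 * 0.72169 = 17.2 m

17.2


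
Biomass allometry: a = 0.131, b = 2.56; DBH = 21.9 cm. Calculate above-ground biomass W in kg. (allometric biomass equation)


Formula: W = a * DBH^b  (allometric power law)
DBH^b = 21.9^2.56 = 2701.0768
W = 0.131 * 2701.0768 = 353.8 kg

353.8


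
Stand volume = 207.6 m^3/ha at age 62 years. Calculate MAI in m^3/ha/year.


Formula: MAI = Total Volume / Stand Age
MAI = 207.6 m^3/ha / 62 years
MAI = 3.35 m^3/ha/year

3.35


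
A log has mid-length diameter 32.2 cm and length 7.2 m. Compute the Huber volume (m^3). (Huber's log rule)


Huber: V = Am * L,  Am = pi*(Dm/200)^2
Am = pi*(32.2/200)^2 = 0.081433 m^2
V = 0.081433*7.2 = 0.5863 m^3

0.5863


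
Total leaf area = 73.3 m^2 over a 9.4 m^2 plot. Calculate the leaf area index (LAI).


Formula: LAI = total leaf area / ground area  (dimensionless)
LAI = 73.3 m^2 / 9.4 m^2
LAI = 7.8

7.8


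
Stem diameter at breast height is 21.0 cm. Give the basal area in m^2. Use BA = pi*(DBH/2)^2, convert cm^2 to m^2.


Formula: BA = pi * (DBH/2)^2 / 10000  (cm^2 to m^2)
Radius = DBH/2 = 21.0/2 = 10.5 cm
BA = pi * 10.5^2 / 10000
   = 346.3606 cm^2 / 10000
   = 0.0346 m^2

0.0346


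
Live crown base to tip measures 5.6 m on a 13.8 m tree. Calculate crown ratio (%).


Formula: Crown Ratio = (Crown Length / Total Height) * 100
CR = (5.6 m / 13.8 m) * 100
CR = 0.4058 * 100 = 40.6%

40.6


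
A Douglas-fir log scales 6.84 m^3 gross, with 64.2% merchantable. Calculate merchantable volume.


Formula: MV = V_total * (merchantable_pct / 100)
Merchantable fraction = 64.2% / 100 = 0.642
MV = 6.84 m^3 * 0.642 = 4.391 m^3

4.391


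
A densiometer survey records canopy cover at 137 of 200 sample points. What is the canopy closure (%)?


Formula: Canopy closure = covered points / total points * 100
Closure = 137 / 200 * 100
Closure = 0.685 * 100 = 68.5%

68.5


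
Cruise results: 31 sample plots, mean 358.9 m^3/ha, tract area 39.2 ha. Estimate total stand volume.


Formula: Total Volume = Mean Volume per ha * Total Area
Total Volume = 358.9 m^3/ha * 39.2 ha
Total Volume = 14069 m^3

14069


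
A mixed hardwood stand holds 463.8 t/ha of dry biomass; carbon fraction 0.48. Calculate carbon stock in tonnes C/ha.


Formula: Carbon Stock = Biomass * Carbon Fraction
C = 463.8 t/ha * 0.48
C = 222.6 t C/ha

222.6


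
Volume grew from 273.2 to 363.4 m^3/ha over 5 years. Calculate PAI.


Formula: PAI = (V_T2 - V_T1) / (T2 - T1)
Volume increment = 363.4 - 273.2 = 90.2 m^3/ha
PAI = 90.2 / 5 = 18.04 m^3/ha/year

18.04


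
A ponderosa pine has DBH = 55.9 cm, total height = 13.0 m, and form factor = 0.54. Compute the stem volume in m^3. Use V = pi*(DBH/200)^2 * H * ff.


Formula: V = pi * (DBH/200)^2 * H * ff
Radius = DBH/200 = 55.9/200 = 0.2795 m
Radius^2 = 0.2795^2 = 0.07812025 m^2
V = pi * 0.07812025 * 13.0 * 0.54
V = 1.723 m^3

1.723


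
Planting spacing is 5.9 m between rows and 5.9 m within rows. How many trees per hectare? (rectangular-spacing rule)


Formula: TPH = 10000 m^2/ha / (spacing_x * spacing_y)
Area per tree = 5.9 m * 5.9 m = 34.81 m^2
TPH = 10000 / 34.81 = 287 trees/ha

287


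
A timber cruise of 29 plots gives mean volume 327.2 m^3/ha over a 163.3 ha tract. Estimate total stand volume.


Formula: Total Volume = Mean Volume per ha * Total Area
Total Volume = 327.2 m^3/ha * 163.3 ha
Total Volume = 53432 m^3

53432


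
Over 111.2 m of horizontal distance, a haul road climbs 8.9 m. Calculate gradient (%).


Formula: Gradient = rise / run * 100
Gradient = 8.9 / 111.2 * 100 = 8.0%

8.0


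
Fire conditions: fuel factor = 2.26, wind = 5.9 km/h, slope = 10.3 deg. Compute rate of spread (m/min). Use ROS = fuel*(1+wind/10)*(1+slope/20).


Formula: ROS = fuel * (1 + wind/10) * (1 + slope/20)
Wind factor = 1 + 5.9/10 = 1.59
Slope factor = 1 + 10.3/20 = 1.515
ROS = 2.26 * 1.59 * 1.515 = 5.44 m/min

5.44


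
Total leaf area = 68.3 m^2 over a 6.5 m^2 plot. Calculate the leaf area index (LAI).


Formula: LAI = total leaf area / ground area  (dimensionless)
LAI = 68.3 m^2 / 6.5 m^2
LAI = 10.51

10.51


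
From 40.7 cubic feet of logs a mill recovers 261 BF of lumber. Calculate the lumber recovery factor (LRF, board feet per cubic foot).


Formula: LRF = Lumber Output (BF) / Log Input (ft^3)
LRF = 261 BF / 40.7 ft^3
LRF = 6.41 BF/ft^3

6.41


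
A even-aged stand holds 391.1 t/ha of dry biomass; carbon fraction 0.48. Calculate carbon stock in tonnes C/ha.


Formula: Carbon Stock = Biomass * Carbon Fraction
C = 391.1 t/ha * 0.48
C = 187.7 t C/ha

187.7


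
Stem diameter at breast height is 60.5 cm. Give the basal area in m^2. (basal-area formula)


Formula: BA = pi * (DBH/2)^2 / 10000  (cm^2 to m^2)
Radius = DBH/2 = 60.5/2 = 30.25 cm
BA = pi * 30.25^2 / 10000
   = 2874.7536 cm^2 / 10000
   = 0.2875 m^2

0.2875


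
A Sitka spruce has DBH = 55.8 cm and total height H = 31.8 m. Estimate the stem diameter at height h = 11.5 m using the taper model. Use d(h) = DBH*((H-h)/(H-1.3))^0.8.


Taper: d(h) = DBH * ((H - h) / (H - 1.3))^0.8
Numerator = H - h = 31.8 - 11.5 = 20.3 m
Denominator = H - 1.3 = 31.8 - 1.3 = 30.5 m
Ratio = 20.3 / 30.5 = 0.66557
d = 55.8 * 0.66557^0.8 = 40.3 cm

40.3


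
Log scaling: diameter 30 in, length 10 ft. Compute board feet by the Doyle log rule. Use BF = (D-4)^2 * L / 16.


Doyle: BF = (D - 4)^2 * L / 16
Adjusted diameter = 30 - 4 = 26 in
(D-4)^2 = 26^2 = 676
BF = 676 * 10 / 16 = 423 BF

423


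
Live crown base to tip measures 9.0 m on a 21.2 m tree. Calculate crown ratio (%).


Formula: Crown Ratio = (Crown Length / Total Height) * 100
CR = (9.0 m / 21.2 m) * 100
CR = 0.4245 * 100 = 42.5%

42.5


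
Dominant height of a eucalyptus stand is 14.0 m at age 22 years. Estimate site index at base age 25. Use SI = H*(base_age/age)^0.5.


Formula: SI = H_dom * (base_age / age)^0.5
Age ratio = 25 / 22 = 1.13636
sqrt(age_ratio) = 1.066
SI = 14.0 * 1.066 = 14.9 m

14.9


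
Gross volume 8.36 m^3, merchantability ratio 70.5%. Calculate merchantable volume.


Formula: MV = V_total * (merchantable_pct / 100)
Merchantable fraction = 70.5% / 100 = 0.705
MV = 8.36 m^3 * 0.705 = 5.894 m^3

5.894


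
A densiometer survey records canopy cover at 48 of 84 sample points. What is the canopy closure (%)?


Formula: Canopy closure = covered points / total points * 100
Closure = 48 / 84 * 100
Closure = 0.5714 * 100 = 57.1%

57.1


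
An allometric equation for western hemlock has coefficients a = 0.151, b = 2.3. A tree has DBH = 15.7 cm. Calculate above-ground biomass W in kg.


Formula: W = a * DBH^b  (allometric power law)
DBH^b = 15.7^2.3 = 563.0788
W = 0.151 * 563.0788 = 85.0 kg

85.0


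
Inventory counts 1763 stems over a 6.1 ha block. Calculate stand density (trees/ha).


Formula: Stand Density = N_trees / Area_ha
Density = 1763 trees / 6.1 ha
Density = 289 trees/ha

289


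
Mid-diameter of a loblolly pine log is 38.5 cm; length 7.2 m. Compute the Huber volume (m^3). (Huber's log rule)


Huber: V = Am * L,  Am = pi*(Dm/200)^2
Am = pi*(38.5/200)^2 = 0.116416 m^2
V = 0.116416*7.2 = 0.8382 m^3

0.8382


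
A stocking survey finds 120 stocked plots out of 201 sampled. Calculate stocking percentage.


Formula: Stocking % = stocked plots / total plots * 100
Stocking = 120 / 201 * 100
Stocking = 0.597 * 100 = 59.7%

59.7


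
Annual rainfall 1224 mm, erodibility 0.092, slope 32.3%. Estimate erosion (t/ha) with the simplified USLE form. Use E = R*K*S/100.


Formula: E = R * K * S / 100  (simplified USLE)
R * K = 1224 * 0.092 = 112.608
E = 112.608 * 32.3 / 100 = 36.37 t/ha

36.37


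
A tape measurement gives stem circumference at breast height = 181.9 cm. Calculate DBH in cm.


Formula: DBH = C / pi
DBH = 181.9 / pi
pi = 3.14159...
DBH = 57.9 cm

57.9


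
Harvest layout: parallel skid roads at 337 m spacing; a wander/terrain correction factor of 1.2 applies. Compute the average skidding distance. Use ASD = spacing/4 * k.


Formula: ASD = (spacing / 4) * correction
Uncorrected distance = spacing / 4 = 337 / 4 = 84.25 m
ASD = 84.25 * 1.2 = 101 m

101


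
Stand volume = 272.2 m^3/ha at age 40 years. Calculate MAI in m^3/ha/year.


Formula: MAI = Total Volume / Stand Age
MAI = 272.2 m^3/ha / 40 years
MAI = 6.81 m^3/ha/year

6.81


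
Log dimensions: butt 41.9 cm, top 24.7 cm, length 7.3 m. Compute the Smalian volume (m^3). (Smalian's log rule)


Smalian: V = (A1 + A2)/2 * L,  A = pi*(D/200)^2
A1 = pi*(41.9/200)^2 = 0.137885 m^2
A2 = pi*(24.7/200)^2 = 0.047916 m^2
V = (0.137885+0.047916)/2*7.3 = 0.6782 m^3

0.6782


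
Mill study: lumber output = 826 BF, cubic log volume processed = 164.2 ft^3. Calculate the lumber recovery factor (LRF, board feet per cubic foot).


Formula: LRF = Lumber Output (BF) / Log Input (ft^3)
LRF = 826 BF / 164.2 ft^3
LRF = 5.03 BF/ft^3

5.03


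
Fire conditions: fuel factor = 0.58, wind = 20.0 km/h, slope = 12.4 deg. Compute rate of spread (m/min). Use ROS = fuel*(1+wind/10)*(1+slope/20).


Formula: ROS = fuel * (1 + wind/10) * (1 + slope/20)
Wind factor = 1 + 20.0/10 = 3.0
Slope factor = 1 + 12.4/20 = 1.62
ROS = 0.58 * 3.0 * 1.62 = 2.82 m/min

2.82


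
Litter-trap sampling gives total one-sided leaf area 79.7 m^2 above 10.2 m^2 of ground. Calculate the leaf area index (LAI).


Formula: LAI = total leaf area / ground area  (dimensionless)
LAI = 79.7 m^2 / 10.2 m^2
LAI = 7.81

7.81


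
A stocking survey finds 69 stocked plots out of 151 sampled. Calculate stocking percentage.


Formula: Stocking % = stocked plots / total plots * 100
Stocking = 69 / 151 * 100
Stocking = 0.457 * 100 = 45.7%

45.7


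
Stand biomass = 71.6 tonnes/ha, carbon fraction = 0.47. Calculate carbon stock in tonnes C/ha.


Formula: Carbon Stock = Biomass * Carbon Fraction
C = 71.6 t/ha * 0.47
C = 33.7 t C/ha

33.7


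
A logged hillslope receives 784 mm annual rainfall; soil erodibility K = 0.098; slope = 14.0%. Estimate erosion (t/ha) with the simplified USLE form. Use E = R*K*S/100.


Formula: E = R * K * S / 100  (simplified USLE)
R * K = 784 * 0.098 = 76.832
E = 76.832 * 14.0 / 100 = 10.76 t/ha

10.76


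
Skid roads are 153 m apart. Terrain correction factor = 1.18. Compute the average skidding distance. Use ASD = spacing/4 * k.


Formula: ASD = (spacing / 4) * correction
Uncorrected distance = spacing / 4 = 153 / 4 = 38.25 m
ASD = 38.25 * 1.18 = 45 m

45


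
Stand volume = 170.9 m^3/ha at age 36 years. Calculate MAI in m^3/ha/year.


Formula: MAI = Total Volume / Stand Age
MAI = 170.9 m^3/ha / 36 years
MAI = 4.75 m^3/ha/year

4.75


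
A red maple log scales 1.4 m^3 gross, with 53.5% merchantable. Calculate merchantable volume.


Formula: MV = V_total * (merchantable_pct / 100)
Merchantable fraction = 53.5% / 100 = 0.535
MV = 1.4 m^3 * 0.535 = 0.749 m^3

0.749


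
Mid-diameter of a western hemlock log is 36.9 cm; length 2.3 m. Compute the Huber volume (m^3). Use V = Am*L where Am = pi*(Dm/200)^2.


Huber: V = Am * L,  Am = pi*(Dm/200)^2
Am = pi*(36.9/200)^2 = 0.106941 m^2
V = 0.106941*2.3 = 0.246 m^3

0.246


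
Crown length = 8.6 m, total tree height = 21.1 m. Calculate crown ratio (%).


Formula: Crown Ratio = (Crown Length / Total Height) * 100
CR = (8.6 m / 21.1 m) * 100
CR = 0.4076 * 100 = 40.8%

40.8


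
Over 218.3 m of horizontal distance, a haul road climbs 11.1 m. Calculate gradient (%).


Formula: Gradient = rise / run * 100
Gradient = 11.1 / 218.3 * 100 = 5.1%

5.1


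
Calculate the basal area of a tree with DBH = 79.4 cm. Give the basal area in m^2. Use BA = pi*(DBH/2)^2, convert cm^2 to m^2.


Formula: BA = pi * (DBH/2)^2 / 10000  (cm^2 to m^2)
Radius = DBH/2 = 79.4/2 = 39.7 cm
BA = pi * 39.7^2 / 10000
   = 4951.4328 cm^2 / 10000
   = 0.4951 m^2

0.4951


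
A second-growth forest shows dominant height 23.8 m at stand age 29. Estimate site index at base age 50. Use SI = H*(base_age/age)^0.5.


Formula: SI = H_dom * (base_age / age)^0.5
Age ratio = 50 / 29 = 1.72414
sqrt(age_ratio) = 1.31306
SI = 23.8 * 1.31306 = 31.3 m

31.3


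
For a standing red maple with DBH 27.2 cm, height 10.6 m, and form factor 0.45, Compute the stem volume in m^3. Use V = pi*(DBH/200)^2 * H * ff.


Formula: V = pi * (DBH/200)^2 * H * ff
Radius = DBH/200 = 27.2/200 = 0.136 m
Radius^2 = 0.136^2 = 0.018496 m^2
V = pi * 0.018496 * 10.6 * 0.45
V = 0.277 m^3

0.277


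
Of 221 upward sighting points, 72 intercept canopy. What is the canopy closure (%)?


Formula: Canopy closure = covered points / total points * 100
Closure = 72 / 221 * 100
Closure = 0.3258 * 100 = 32.6%

32.6


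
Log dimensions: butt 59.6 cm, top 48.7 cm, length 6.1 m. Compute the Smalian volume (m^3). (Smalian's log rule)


Smalian: V = (A1 + A2)/2 * L,  A = pi*(D/200)^2
A1 = pi*(59.6/200)^2 = 0.278986 m^2
A2 = pi*(48.7/200)^2 = 0.186272 m^2
V = (0.278986+0.186272)/2*6.1 = 1.419 m^3

1.419


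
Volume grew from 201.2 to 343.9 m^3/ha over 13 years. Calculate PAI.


Formula: PAI = (V_T2 - V_T1) / (T2 - T1)
Volume increment = 343.9 - 201.2 = 142.7 m^3/ha
PAI = 142.7 / 13 = 10.98 m^3/ha/year

10.98


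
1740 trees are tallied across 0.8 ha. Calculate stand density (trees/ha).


Formula: Stand Density = N_trees / Area_ha
Density = 1740 trees / 0.8 ha
Density = 2175 trees/ha

2175


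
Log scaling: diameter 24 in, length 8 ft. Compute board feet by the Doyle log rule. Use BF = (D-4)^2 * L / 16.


Doyle: BF = (D - 4)^2 * L / 16
Adjusted diameter = 24 - 4 = 20 in
(D-4)^2 = 20^2 = 400
BF = 400 * 8 / 16 = 200 BF

200


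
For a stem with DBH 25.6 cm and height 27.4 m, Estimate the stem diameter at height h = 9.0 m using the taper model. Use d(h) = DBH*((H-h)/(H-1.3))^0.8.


Taper: d(h) = DBH * ((H - h) / (H - 1.3))^0.8
Numerator = H - h = 27.4 - 9.0 = 18.4 m
Denominator = H - 1.3 = 27.4 - 1.3 = 26.1 m
Ratio = 18.4 / 26.1 = 0.70498
d = 25.6 * 0.70498^0.8 = 19.4 cm

19.4


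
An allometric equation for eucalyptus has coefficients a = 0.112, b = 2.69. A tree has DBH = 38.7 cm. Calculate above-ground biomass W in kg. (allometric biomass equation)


Formula: W = a * DBH^b  (allometric power law)
DBH^b = 38.7^2.69 = 18661.3258
W = 0.112 * 18661.3258 = 2090.1 kg

2090.1


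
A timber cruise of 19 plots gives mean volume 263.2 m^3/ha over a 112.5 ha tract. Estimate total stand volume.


Formula: Total Volume = Mean Volume per ha * Total Area
Total Volume = 263.2 m^3/ha * 112.5 ha
Total Volume = 29610 m^3

29610


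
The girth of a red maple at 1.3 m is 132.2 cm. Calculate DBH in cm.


Formula: DBH = C / pi
DBH = 132.2 / pi
pi = 3.14159...
DBH = 42.1 cm

42.1


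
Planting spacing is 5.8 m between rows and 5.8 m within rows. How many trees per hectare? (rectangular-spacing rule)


Formula: TPH = 10000 m^2/ha / (spacing_x * spacing_y)
Area per tree = 5.8 m * 5.8 m = 33.64 m^2
TPH = 10000 / 33.64 = 297 trees/ha

297


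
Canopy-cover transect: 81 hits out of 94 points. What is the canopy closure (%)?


Formula: Canopy closure = covered points / total points * 100
Closure = 81 / 94 * 100
Closure = 0.8617 * 100 = 86.2%

86.2


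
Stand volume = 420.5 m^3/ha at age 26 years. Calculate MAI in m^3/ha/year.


Formula: MAI = Total Volume / Stand Age
MAI = 420.5 m^3/ha / 26 years
MAI = 16.17 m^3/ha/year

16.17


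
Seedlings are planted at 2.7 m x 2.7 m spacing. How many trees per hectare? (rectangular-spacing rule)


Formula: TPH = 10000 m^2/ha / (spacing_x * spacing_y)
Area per tree = 2.7 m * 2.7 m = 7.29 m^2
TPH = 10000 / 7.29 = 1372 trees/ha

1372


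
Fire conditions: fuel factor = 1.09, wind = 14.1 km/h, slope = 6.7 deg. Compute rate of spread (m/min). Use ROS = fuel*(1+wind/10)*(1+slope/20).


Formula: ROS = fuel * (1 + wind/10) * (1 + slope/20)
Wind factor = 1 + 14.1/10 = 2.41
Slope factor = 1 + 6.7/20 = 1.335
ROS = 1.09 * 2.41 * 1.335 = 3.51 m/min

3.51


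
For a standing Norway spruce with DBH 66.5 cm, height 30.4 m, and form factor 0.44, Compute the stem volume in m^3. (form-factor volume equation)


Formula: V = pi * (DBH/200)^2 * H * ff
Radius = DBH/200 = 66.5/200 = 0.3325 m
Radius^2 = 0.3325^2 = 0.11055625 m^2
V = pi * 0.11055625 * 30.4 * 0.44
V = 4.646 m^3

4.646


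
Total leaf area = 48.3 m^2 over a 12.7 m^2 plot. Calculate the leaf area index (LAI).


Formula: LAI = total leaf area / ground area  (dimensionless)
LAI = 48.3 m^2 / 12.7 m^2
LAI = 3.8

3.8


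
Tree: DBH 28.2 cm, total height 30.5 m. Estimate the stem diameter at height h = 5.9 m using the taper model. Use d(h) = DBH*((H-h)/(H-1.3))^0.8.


Taper: d(h) = DBH * ((H - h) / (H - 1.3))^0.8
Numerator = H - h = 30.5 - 5.9 = 24.6 m
Denominator = H - 1.3 = 30.5 - 1.3 = 29.2 m
Ratio = 24.6 / 29.2 = 0.84247
d = 28.2 * 0.84247^0.8 = 24.6 cm

24.6


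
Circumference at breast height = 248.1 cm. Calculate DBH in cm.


Formula: DBH = C / pi
DBH = 248.1 / pi
pi = 3.14159...
DBH = 79.0 cm

79.0


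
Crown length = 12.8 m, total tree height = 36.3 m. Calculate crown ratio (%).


Formula: Crown Ratio = (Crown Length / Total Height) * 100
CR = (12.8 m / 36.3 m) * 100
CR = 0.3526 * 100 = 35.3%

35.3


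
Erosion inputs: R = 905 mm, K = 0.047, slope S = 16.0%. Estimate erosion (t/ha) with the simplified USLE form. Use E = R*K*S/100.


Formula: E = R * K * S / 100  (simplified USLE)
R * K = 905 * 0.047 = 42.535
E = 42.535 * 16.0 / 100 = 6.81 t/ha

6.81


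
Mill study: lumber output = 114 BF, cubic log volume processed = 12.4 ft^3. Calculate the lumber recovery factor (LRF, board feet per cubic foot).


Formula: LRF = Lumber Output (BF) / Log Input (ft^3)
LRF = 114 BF / 12.4 ft^3
LRF = 9.19 BF/ft^3

9.19


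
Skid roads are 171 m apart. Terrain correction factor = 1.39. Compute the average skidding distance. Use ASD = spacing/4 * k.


Formula: ASD = (spacing / 4) * correction
Uncorrected distance = spacing / 4 = 171 / 4 = 42.75 m
ASD = 42.75 * 1.39 = 59 m

59


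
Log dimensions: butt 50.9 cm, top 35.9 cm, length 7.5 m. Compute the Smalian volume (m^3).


Smalian: V = (A1 + A2)/2 * L,  A = pi*(D/200)^2
A1 = pi*(50.9/200)^2 = 0.203482 m^2
A2 = pi*(35.9/200)^2 = 0.101223 m^2
V = (0.203482+0.101223)/2*7.5 = 1.1426 m^3

1.1426


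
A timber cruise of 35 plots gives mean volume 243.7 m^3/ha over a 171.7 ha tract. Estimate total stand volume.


Formula: Total Volume = Mean Volume per ha * Total Area
Total Volume = 243.7 m^3/ha * 171.7 ha
Total Volume = 41843 m^3

41843


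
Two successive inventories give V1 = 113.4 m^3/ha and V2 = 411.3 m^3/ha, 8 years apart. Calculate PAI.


Formula: PAI = (V_T2 - V_T1) / (T2 - T1)
Volume increment = 411.3 - 113.4 = 297.9 m^3/ha
PAI = 297.9 / 8 = 37.24 m^3/ha/year

37.24


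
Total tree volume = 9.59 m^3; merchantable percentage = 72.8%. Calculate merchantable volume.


Formula: MV = V_total * (merchantable_pct / 100)
Merchantable fraction = 72.8% / 100 = 0.728
MV = 9.59 m^3 * 0.728 = 6.982 m^3

6.982


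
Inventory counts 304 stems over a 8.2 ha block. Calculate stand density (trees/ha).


Formula: Stand Density = N_trees / Area_ha
Density = 304 trees / 8.2 ha
Density = 37 trees/ha

37


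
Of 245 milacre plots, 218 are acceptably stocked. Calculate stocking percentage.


Formula: Stocking % = stocked plots / total plots * 100
Stocking = 218 / 245 * 100
Stocking = 0.8898 * 100 = 89.0%

89.0


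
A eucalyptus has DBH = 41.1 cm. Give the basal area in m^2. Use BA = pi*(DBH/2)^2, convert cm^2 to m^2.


Formula: BA = pi * (DBH/2)^2 / 10000  (cm^2 to m^2)
Radius = DBH/2 = 41.1/2 = 20.55 cm
BA = pi * 20.55^2 / 10000
   = 1326.7024 cm^2 / 10000
   = 0.1327 m^2

0.1327


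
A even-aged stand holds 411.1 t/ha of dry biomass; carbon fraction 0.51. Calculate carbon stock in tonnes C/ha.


Formula: Carbon Stock = Biomass * Carbon Fraction
C = 411.1 t/ha * 0.51
C = 209.7 t C/ha

209.7


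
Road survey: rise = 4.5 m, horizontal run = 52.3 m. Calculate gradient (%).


Formula: Gradient = rise / run * 100
Gradient = 4.5 / 52.3 * 100 = 8.6%

8.6


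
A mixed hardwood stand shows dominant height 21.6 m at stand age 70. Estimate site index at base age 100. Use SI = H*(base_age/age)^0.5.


Formula: SI = H_dom * (base_age / age)^0.5
Age ratio = 100 / 70 = 1.42857
sqrt(age_ratio) = 1.19523
SI = 21.6 * 1.19523 = 25.8 m

25.8


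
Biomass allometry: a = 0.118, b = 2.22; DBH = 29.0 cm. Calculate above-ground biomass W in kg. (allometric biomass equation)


Formula: W = a * DBH^b  (allometric power law)
DBH^b = 29.0^2.22 = 1764.1014
W = 0.118 * 1764.1014 = 208.2 kg

208.2


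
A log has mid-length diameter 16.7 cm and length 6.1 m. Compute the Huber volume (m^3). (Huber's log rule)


Huber: V = Am * L,  Am = pi*(Dm/200)^2
Am = pi*(16.7/200)^2 = 0.021904 m^2
V = 0.021904*6.1 = 0.1336 m^3

0.1336


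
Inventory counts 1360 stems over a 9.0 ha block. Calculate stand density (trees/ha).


Formula: Stand Density = N_trees / Area_ha
Density = 1360 trees / 9.0 ha
Density = 151 trees/ha

151


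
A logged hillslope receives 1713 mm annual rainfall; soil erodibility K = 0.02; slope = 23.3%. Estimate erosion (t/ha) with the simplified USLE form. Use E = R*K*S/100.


Formula: E = R * K * S / 100  (simplified USLE)
R * K = 1713 * 0.02 = 34.26
E = 34.26 * 23.3 / 100 = 7.98 t/ha

7.98


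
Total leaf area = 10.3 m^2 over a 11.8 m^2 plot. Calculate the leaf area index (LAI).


Formula: LAI = total leaf area / ground area  (dimensionless)
LAI = 10.3 m^2 / 11.8 m^2
LAI = 0.87

0.87


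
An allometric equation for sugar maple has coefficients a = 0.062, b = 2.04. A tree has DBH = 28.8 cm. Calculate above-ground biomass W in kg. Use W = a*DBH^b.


Formula: W = a * DBH^b  (allometric power law)
DBH^b = 28.8^2.04 = 948.7694
W = 0.062 * 948.7694 = 58.8 kg

58.8


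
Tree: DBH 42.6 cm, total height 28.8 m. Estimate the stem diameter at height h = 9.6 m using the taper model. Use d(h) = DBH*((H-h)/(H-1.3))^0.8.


Taper: d(h) = DBH * ((H - h) / (H - 1.3))^0.8
Numerator = H - h = 28.8 - 9.6 = 19.2 m
Denominator = H - 1.3 = 28.8 - 1.3 = 27.5 m
Ratio = 19.2 / 27.5 = 0.69818
d = 42.6 * 0.69818^0.8 = 32.0 cm

32.0


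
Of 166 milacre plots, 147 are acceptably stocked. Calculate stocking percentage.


Formula: Stocking % = stocked plots / total plots * 100
Stocking = 147 / 166 * 100
Stocking = 0.8855 * 100 = 88.6%

88.6


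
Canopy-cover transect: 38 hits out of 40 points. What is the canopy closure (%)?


Formula: Canopy closure = covered points / total points * 100
Closure = 38 / 40 * 100
Closure = 0.95 * 100 = 95.0%

95.0


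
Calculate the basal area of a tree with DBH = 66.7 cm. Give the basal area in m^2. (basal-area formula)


Formula: BA = pi * (DBH/2)^2 / 10000  (cm^2 to m^2)
Radius = DBH/2 = 66.7/2 = 33.35 cm
BA = pi * 33.35^2 / 10000
   = 3494.15 cm^2 / 10000
   = 0.3494 m^2

0.3494


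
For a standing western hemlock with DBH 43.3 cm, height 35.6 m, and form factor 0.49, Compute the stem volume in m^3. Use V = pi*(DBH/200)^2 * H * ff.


Formula: V = pi * (DBH/200)^2 * H * ff
Radius = DBH/200 = 43.3/200 = 0.2165 m
Radius^2 = 0.2165^2 = 0.04687225 m^2
V = pi * 0.04687225 * 35.6 * 0.49
V = 2.569 m^3

2.569


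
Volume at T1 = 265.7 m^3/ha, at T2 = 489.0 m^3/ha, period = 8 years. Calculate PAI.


Formula: PAI = (V_T2 - V_T1) / (T2 - T1)
Volume increment = 489.0 - 265.7 = 223.3 m^3/ha
PAI = 223.3 / 8 = 27.91 m^3/ha/year

27.91


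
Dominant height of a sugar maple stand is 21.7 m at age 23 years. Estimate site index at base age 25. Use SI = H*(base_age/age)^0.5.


Formula: SI = H_dom * (base_age / age)^0.5
Age ratio = 25 / 23 = 1.08696
sqrt(age_ratio) = 1.04257
SI = 21.7 * 1.04257 = 22.6 m

22.6


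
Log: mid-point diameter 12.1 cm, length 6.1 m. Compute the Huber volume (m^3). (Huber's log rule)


Huber: V = Am * L,  Am = pi*(Dm/200)^2
Am = pi*(12.1/200)^2 = 0.011499 m^2
V = 0.011499*6.1 = 0.0701 m^3

0.0701


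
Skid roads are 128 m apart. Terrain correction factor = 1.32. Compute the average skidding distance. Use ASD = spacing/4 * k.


Formula: ASD = (spacing / 4) * correction
Uncorrected distance = spacing / 4 = 128 / 4 = 32 m
ASD = 32 * 1.32 = 42 m

42


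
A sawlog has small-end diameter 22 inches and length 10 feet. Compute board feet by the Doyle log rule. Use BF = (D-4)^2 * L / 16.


Doyle: BF = (D - 4)^2 * L / 16
Adjusted diameter = 22 - 4 = 18 in
(D-4)^2 = 18^2 = 324
BF = 324 * 10 / 16 = 203 BF

203


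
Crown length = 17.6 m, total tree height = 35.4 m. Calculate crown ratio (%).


Formula: Crown Ratio = (Crown Length / Total Height) * 100
CR = (17.6 m / 35.4 m) * 100
CR = 0.4972 * 100 = 49.7%

49.7


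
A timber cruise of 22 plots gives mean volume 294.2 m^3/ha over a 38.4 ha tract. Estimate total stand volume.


Formula: Total Volume = Mean Volume per ha * Total Area
Total Volume = 294.2 m^3/ha * 38.4 ha
Total Volume = 11297 m^3

11297


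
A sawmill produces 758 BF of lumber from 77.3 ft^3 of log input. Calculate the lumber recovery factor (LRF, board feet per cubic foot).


Formula: LRF = Lumber Output (BF) / Log Input (ft^3)
LRF = 758 BF / 77.3 ft^3
LRF = 9.81 BF/ft^3

9.81


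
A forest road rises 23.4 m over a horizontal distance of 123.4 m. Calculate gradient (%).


Formula: Gradient = rise / run * 100
Gradient = 23.4 / 123.4 * 100 = 19.0%

19.0


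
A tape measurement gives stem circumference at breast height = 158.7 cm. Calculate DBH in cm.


Formula: DBH = C / pi
DBH = 158.7 / pi
pi = 3.14159...
DBH = 50.5 cm

50.5


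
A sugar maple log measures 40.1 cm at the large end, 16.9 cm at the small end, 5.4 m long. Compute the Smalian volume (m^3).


Smalian: V = (A1 + A2)/2 * L,  A = pi*(D/200)^2
A1 = pi*(40.1/200)^2 = 0.126293 m^2
A2 = pi*(16.9/200)^2 = 0.022432 m^2
V = (0.126293+0.022432)/2*5.4 = 0.4016 m^3

0.4016


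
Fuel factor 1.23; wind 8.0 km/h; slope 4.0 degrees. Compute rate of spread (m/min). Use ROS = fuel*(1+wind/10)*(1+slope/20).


Formula: ROS = fuel * (1 + wind/10) * (1 + slope/20)
Wind factor = 1 + 8.0/10 = 1.8
Slope factor = 1 + 4.0/20 = 1.2
ROS = 1.23 * 1.8 * 1.2 = 2.66 m/min

2.66


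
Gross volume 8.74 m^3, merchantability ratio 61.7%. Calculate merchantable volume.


Formula: MV = V_total * (merchantable_pct / 100)
Merchantable fraction = 61.7% / 100 = 0.617
MV = 8.74 m^3 * 0.617 = 5.393 m^3

5.393


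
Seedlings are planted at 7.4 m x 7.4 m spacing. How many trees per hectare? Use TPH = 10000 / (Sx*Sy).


Formula: TPH = 10000 m^2/ha / (spacing_x * spacing_y)
Area per tree = 7.4 m * 7.4 m = 54.76 m^2
TPH = 10000 / 54.76 = 183 trees/ha

183


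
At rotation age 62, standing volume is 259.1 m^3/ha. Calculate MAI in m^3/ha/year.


Formula: MAI = Total Volume / Stand Age
MAI = 259.1 m^3/ha / 62 years
MAI = 4.18 m^3/ha/year

4.18


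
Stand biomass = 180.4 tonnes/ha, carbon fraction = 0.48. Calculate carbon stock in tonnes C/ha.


Formula: Carbon Stock = Biomass * Carbon Fraction
C = 180.4 t/ha * 0.48
C = 86.6 t C/ha

86.6


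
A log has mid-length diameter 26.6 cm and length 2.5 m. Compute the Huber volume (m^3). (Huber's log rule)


Huber: V = Am * L,  Am = pi*(Dm/200)^2
Am = pi*(26.6/200)^2 = 0.055572 m^2
V = 0.055572*2.5 = 0.1389 m^3

0.1389


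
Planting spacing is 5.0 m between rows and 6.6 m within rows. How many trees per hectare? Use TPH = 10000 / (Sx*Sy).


Formula: TPH = 10000 m^2/ha / (spacing_x * spacing_y)
Area per tree = 5.0 m * 6.6 m = 33.0 m^2
TPH = 10000 / 33.0 = 303 trees/ha

303


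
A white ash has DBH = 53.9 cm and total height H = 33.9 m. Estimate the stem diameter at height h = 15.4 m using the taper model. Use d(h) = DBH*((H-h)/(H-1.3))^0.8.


Taper: d(h) = DBH * ((H - h) / (H - 1.3))^0.8
Numerator = H - h = 33.9 - 15.4 = 18.5 m
Denominator = H - 1.3 = 33.9 - 1.3 = 32.6 m
Ratio = 18.5 / 32.6 = 0.56748
d = 53.9 * 0.56748^0.8 = 34.3 cm

34.3


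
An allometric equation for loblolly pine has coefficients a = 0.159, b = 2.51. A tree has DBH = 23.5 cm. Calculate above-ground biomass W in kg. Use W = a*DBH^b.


Formula: W = a * DBH^b  (allometric power law)
DBH^b = 23.5^2.51 = 2762.9965
W = 0.159 * 2762.9965 = 439.3 kg

439.3


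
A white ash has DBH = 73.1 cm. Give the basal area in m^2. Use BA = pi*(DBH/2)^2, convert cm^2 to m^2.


Formula: BA = pi * (DBH/2)^2 / 10000  (cm^2 to m^2)
Radius = DBH/2 = 73.1/2 = 36.55 cm
BA = pi * 36.55^2 / 10000
   = 4196.8615 cm^2 / 10000
   = 0.4197 m^2

0.4197


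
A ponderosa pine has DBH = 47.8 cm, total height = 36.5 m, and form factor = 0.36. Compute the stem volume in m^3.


Formula: V = pi * (DBH/200)^2 * H * ff
Radius = DBH/200 = 47.8/200 = 0.239 m
Radius^2 = 0.239^2 = 0.057121 m^2
V = pi * 0.057121 * 36.5 * 0.36
V = 2.358 m^3

2.358


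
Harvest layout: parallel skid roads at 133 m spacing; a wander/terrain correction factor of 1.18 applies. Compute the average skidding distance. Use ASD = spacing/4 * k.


Formula: ASD = (spacing / 4) * correction
Uncorrected distance = spacing / 4 = 133 / 4 = 33.25 m
ASD = 33.25 * 1.18 = 39 m

39


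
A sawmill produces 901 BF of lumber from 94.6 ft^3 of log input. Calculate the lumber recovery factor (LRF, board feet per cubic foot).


Formula: LRF = Lumber Output (BF) / Log Input (ft^3)
LRF = 901 BF / 94.6 ft^3
LRF = 9.52 BF/ft^3

9.52


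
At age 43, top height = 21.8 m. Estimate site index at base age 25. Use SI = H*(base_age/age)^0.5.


Formula: SI = H_dom * (base_age / age)^0.5
Age ratio = 25 / 43 = 0.5814
sqrt(age_ratio) = 0.76249
SI = 21.8 * 0.76249 = 16.6 m

16.6


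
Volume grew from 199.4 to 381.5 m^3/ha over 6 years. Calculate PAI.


Formula: PAI = (V_T2 - V_T1) / (T2 - T1)
Volume increment = 381.5 - 199.4 = 182.1 m^3/ha
PAI = 182.1 / 6 = 30.35 m^3/ha/year

30.35


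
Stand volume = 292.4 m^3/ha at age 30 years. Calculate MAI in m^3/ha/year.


Formula: MAI = Total Volume / Stand Age
MAI = 292.4 m^3/ha / 30 years
MAI = 9.75 m^3/ha/year

9.75


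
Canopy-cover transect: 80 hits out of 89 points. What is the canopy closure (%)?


Formula: Canopy closure = covered points / total points * 100
Closure = 80 / 89 * 100
Closure = 0.8989 * 100 = 89.9%

89.9


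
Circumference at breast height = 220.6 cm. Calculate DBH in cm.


Formula: DBH = C / pi
DBH = 220.6 / pi
pi = 3.14159...
DBH = 70.2 cm

70.2


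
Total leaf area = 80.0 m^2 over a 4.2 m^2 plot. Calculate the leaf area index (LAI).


Formula: LAI = total leaf area / ground area  (dimensionless)
LAI = 80.0 m^2 / 4.2 m^2
LAI = 19.05

19.05


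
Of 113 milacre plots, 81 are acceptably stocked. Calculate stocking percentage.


Formula: Stocking % = stocked plots / total plots * 100
Stocking = 81 / 113 * 100
Stocking = 0.7168 * 100 = 71.7%

71.7


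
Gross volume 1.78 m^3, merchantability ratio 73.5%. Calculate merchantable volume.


Formula: MV = V_total * (merchantable_pct / 100)
Merchantable fraction = 73.5% / 100 = 0.735
MV = 1.78 m^3 * 0.735 = 1.308 m^3

1.308


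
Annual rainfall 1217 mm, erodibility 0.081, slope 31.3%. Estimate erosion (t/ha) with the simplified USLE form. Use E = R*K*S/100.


Formula: E = R * K * S / 100  (simplified USLE)
R * K = 1217 * 0.081 = 98.577
E = 98.577 * 31.3 / 100 = 30.85 t/ha

30.85


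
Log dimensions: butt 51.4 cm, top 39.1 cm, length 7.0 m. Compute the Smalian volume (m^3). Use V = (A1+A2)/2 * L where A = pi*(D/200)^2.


Smalian: V = (A1 + A2)/2 * L,  A = pi*(D/200)^2
A1 = pi*(51.4/200)^2 = 0.207499 m^2
A2 = pi*(39.1/200)^2 = 0.120072 m^2
V = (0.207499+0.120072)/2*7.0 = 1.1465 m^3

1.1465


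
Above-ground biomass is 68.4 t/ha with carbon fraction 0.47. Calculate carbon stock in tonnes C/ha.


Formula: Carbon Stock = Biomass * Carbon Fraction
C = 68.4 t/ha * 0.47
C = 32.1 t C/ha

32.1


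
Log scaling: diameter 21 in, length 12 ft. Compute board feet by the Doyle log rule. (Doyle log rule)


Doyle: BF = (D - 4)^2 * L / 16
Adjusted diameter = 21 - 4 = 17 in
(D-4)^2 = 17^2 = 289
BF = 289 * 12 / 16 = 217 BF

217


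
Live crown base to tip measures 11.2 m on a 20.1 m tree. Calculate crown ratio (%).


Formula: Crown Ratio = (Crown Length / Total Height) * 100
CR = (11.2 m / 20.1 m) * 100
CR = 0.5572 * 100 = 55.7%

55.7


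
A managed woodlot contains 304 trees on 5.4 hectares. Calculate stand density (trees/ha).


Formula: Stand Density = N_trees / Area_ha
Density = 304 trees / 5.4 ha
Density = 56 trees/ha

56


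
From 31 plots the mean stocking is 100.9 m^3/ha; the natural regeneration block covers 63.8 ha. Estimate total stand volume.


Formula: Total Volume = Mean Volume per ha * Total Area
Total Volume = 100.9 m^3/ha * 63.8 ha
Total Volume = 6437 m^3

6437


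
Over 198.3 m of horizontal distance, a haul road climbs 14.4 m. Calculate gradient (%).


Formula: Gradient = rise / run * 100
Gradient = 14.4 / 198.3 * 100 = 7.3%

7.3


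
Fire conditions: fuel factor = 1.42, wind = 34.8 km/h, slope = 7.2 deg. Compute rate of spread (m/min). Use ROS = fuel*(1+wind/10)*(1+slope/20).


Formula: ROS = fuel * (1 + wind/10) * (1 + slope/20)
Wind factor = 1 + 34.8/10 = 4.48
Slope factor = 1 + 7.2/20 = 1.36
ROS = 1.42 * 4.48 * 1.36 = 8.65 m/min

8.65


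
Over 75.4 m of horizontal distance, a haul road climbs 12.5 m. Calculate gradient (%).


Formula: Gradient = rise / run * 100
Gradient = 12.5 / 75.4 * 100 = 16.6%

16.6


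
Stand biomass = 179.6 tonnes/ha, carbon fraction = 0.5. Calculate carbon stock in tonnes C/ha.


Formula: Carbon Stock = Biomass * Carbon Fraction
C = 179.6 t/ha * 0.5
C = 89.8 t C/ha

89.8


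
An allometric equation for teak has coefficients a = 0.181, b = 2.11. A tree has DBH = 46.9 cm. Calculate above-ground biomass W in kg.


Formula: W = a * DBH^b  (allometric power law)
DBH^b = 46.9^2.11 = 3358.7269
W = 0.181 * 3358.7269 = 607.9 kg

607.9


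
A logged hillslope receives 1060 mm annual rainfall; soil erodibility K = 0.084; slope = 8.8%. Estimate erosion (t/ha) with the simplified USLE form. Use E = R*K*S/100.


Formula: E = R * K * S / 100  (simplified USLE)
R * K = 1060 * 0.084 = 89.04
E = 89.04 * 8.8 / 100 = 7.84 t/ha

7.84


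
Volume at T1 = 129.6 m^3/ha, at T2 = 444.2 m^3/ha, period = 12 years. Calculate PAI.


Formula: PAI = (V_T2 - V_T1) / (T2 - T1)
Volume increment = 444.2 - 129.6 = 314.6 m^3/ha
PAI = 314.6 / 12 = 26.22 m^3/ha/year

26.22


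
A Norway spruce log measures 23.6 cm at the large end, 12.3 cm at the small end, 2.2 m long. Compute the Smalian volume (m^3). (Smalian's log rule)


Smalian: V = (A1 + A2)/2 * L,  A = pi*(D/200)^2
A1 = pi*(23.6/200)^2 = 0.043744 m^2
A2 = pi*(12.3/200)^2 = 0.011882 m^2
V = (0.043744+0.011882)/2*2.2 = 0.0612 m^3

0.0612


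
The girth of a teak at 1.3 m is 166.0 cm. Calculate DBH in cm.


Formula: DBH = C / pi
DBH = 166.0 / pi
pi = 3.14159...
DBH = 52.8 cm

52.8


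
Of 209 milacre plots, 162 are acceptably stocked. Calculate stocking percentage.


Formula: Stocking % = stocked plots / total plots * 100
Stocking = 162 / 209 * 100
Stocking = 0.7751 * 100 = 77.5%

77.5


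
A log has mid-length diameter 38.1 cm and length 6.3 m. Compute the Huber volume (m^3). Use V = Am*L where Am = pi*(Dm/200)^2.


Huber: V = Am * L,  Am = pi*(Dm/200)^2
Am = pi*(38.1/200)^2 = 0.114009 m^2
V = 0.114009*6.3 = 0.7183 m^3

0.7183
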